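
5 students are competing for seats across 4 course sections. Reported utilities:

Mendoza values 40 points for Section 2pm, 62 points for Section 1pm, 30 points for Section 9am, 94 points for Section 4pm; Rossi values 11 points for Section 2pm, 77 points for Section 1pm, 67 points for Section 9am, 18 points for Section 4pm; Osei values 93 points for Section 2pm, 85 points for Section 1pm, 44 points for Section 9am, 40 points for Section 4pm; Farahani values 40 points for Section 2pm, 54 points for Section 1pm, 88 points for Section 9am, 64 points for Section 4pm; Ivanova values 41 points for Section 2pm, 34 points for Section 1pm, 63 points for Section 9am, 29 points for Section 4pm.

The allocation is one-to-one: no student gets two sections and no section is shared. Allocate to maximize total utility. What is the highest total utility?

Maximum total: 352 points

Optimal: Osei→Section 2pm (93 points), Rossi→Section 1pm (77 points), Farahani→Section 9am (88 points), Mendoza→Section 4pm (94 points) — total 93+77+88+94 = 352 points.
Next-best assignment: Osei→Section 2pm, Rossi→Section 1pm, Ivanova→Section 9am, Mendoza→Section 4pm = 327 points.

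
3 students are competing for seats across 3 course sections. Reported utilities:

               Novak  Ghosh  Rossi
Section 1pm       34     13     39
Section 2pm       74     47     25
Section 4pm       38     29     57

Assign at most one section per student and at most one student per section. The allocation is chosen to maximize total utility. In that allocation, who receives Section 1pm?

Ghosh receives Section 1pm.

This is the linear assignment problem.
Optimal: Novak→Section 2pm (74 points), Ghosh→Section 1pm (13 points), Rossi→Section 4pm (57 points) — total 74+13+57 = 144 points.
Column-greedy (each section in turn goes to its best remaining student) gives 142 points, worse by 2.
Every other assignment is strictly worse.
Ghosh's own top section is Section 2pm (47 points), but forcing Ghosh→Section 2pm and reassigning the rest optimally gives only 138 points — worse by 6.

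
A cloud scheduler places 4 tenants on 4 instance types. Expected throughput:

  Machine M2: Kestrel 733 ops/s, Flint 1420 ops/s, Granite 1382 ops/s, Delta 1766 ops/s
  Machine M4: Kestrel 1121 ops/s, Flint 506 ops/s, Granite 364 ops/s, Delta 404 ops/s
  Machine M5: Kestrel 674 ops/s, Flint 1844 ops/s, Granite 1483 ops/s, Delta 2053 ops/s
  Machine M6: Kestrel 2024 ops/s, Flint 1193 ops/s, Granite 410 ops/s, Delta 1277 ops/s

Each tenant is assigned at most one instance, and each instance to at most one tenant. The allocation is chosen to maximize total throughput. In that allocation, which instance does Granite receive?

Optimal: Kestrel→Machine M6 (2024 ops/s), Flint→Machine M5 (1844 ops/s), Granite→Machine M4 (364 ops/s), Delta→Machine M2 (1766 ops/s) — total 2024+1844+364+1766 = 5998 ops/s.
Row-greedy (each tenant in turn takes its best remaining instance) gives 5654 ops/s, worse by 344.
Granite's own top instance is Machine M5 (1483 ops/s), but forcing Granite→Machine M5 and reassigning the rest optimally gives only 5779 ops/s — worse by 219.

Granite receives Machine M4.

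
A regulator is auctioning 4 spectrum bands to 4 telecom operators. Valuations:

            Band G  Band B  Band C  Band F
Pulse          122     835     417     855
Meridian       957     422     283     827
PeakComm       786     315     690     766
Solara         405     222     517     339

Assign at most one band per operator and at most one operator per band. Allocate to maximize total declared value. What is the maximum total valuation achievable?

Maximum total: $3075M

Optimal: Pulse→Band B ($835M), Meridian→Band G ($957M), PeakComm→Band F ($766M), Solara→Band C ($517M) — total 835+957+766+517 = $3075M.
Max-entry greedy (repeatedly take the single best remaining cell) gives $2724M, worse by 351.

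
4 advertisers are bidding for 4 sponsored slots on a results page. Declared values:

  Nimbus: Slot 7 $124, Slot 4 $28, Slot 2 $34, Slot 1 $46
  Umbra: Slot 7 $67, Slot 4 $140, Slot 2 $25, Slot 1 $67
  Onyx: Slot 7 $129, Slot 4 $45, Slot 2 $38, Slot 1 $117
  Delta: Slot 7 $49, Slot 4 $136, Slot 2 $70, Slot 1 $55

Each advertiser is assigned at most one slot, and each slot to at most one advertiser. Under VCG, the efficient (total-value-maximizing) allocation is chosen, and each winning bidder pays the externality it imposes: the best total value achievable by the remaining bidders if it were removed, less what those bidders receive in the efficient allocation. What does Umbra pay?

Efficient allocation: Nimbus→Slot 7 ($124), Umbra→Slot 4 ($140), Onyx→Slot 1 ($117), Delta→Slot 2 ($70); total welfare W = $451.
Umbra receives Slot 4 at value $140, so the others get W − 140 = $311.
Without Umbra: best allocation of the remaining 3 bidders over all 4 slots is Nimbus→Slot 7 ($124), Onyx→Slot 1 ($117), Delta→Slot 4 ($136), total $377.
VCG payment = (others' best without Umbra) − (others' welfare with Umbra) = 377 − 311 = $66.

Umbra pays $66.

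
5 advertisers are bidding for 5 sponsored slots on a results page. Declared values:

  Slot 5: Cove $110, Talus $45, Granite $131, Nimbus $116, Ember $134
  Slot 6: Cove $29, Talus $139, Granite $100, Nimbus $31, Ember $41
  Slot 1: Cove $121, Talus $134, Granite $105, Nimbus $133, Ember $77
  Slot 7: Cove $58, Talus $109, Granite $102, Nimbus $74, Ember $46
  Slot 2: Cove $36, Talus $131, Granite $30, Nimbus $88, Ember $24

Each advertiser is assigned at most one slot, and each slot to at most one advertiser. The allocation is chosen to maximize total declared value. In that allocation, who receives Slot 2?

This is a one-to-one assignment (maximum-weight bipartite matching).
Optimal: Cove→Slot 1 ($121), Talus→Slot 6 ($139), Granite→Slot 7 ($102), Nimbus→Slot 2 ($88), Ember→Slot 5 ($134) — total 121+139+102+88+134 = $584.
Row-greedy (each advertiser in turn takes its best remaining slot) gives $525, worse by 59.
Checked against all permutations: $584 is optimal.
Nimbus's own top slot is Slot 1 ($133), but forcing Nimbus→Slot 1 and reassigning the rest optimally gives only $556 — worse by 28.

Nimbus receives Slot 2.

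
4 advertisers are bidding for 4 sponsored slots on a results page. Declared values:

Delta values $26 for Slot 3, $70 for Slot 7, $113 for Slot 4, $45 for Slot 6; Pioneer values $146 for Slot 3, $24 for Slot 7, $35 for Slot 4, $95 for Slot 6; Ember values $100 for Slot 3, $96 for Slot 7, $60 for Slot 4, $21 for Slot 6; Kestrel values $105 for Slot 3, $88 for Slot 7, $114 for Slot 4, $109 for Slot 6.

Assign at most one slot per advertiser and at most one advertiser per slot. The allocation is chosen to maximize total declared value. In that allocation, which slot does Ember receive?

Optimal: Delta→Slot 4 ($113), Pioneer→Slot 3 ($146), Ember→Slot 7 ($96), Kestrel→Slot 6 ($109) — total 113+146+96+109 = $464.
Max-entry greedy (repeatedly take the single best remaining cell) gives $401, worse by 63.
Swapping Ember↔Delta (Ember→Slot 4 $60, Delta→Slot 7 $70) loses 79.
Ember's own top slot is Slot 3 ($100), but forcing Ember→Slot 3 and reassigning the rest optimally gives only $396 — worse by 68.

Ember receives Slot 7.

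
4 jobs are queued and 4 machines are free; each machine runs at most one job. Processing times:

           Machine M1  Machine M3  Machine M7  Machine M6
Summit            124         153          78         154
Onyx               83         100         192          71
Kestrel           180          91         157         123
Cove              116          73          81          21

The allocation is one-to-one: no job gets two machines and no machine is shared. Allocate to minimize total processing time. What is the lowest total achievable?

Optimal: Summit→Machine M7 (78 min), Onyx→Machine M1 (83 min), Kestrel→Machine M3 (91 min), Cove→Machine M6 (21 min) — total 78+83+91+21 = 273 min.
Swapping Onyx↔Kestrel (Onyx→Machine M3 100 min, Kestrel→Machine M1 180 min) adds 106.

Minimum total: 273 min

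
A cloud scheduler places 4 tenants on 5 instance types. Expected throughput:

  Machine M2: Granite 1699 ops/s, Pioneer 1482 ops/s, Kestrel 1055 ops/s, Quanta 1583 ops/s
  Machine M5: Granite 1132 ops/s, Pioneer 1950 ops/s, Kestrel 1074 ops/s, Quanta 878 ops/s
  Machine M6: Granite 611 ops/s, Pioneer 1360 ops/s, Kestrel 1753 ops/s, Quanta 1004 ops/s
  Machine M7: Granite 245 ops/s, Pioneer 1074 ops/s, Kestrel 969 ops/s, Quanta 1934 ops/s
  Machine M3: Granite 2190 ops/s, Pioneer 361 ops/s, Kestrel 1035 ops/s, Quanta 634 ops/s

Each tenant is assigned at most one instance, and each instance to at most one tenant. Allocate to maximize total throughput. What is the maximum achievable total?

Max total: 7827 ops/s

This is a one-to-one assignment (maximum-weight bipartite matching).
Optimal: Granite→Machine M3 (2190 ops/s), Pioneer→Machine M5 (1950 ops/s), Kestrel→Machine M6 (1753 ops/s), Quanta→Machine M7 (1934 ops/s) — total 2190+1950+1753+1934 = 7827 ops/s.
Column-greedy (each instance in turn goes to its best remaining tenant) gives 7336 ops/s, worse by 491.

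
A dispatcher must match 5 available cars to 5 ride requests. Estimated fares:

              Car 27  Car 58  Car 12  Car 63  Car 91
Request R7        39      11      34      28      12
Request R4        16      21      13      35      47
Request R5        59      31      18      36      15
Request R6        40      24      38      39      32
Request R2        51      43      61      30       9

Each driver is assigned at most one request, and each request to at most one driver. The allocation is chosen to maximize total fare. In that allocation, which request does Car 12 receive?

Optimal: Car 27→Request R5 ($59), Car 58→Request R2 ($43), Car 12→Request R7 ($34), Car 63→Request R6 ($39), Car 91→Request R4 ($47) — total 59+43+34+39+47 = $222.
Column-greedy (each request in turn goes to its best remaining driver) gives $203, worse by 19.
Next-best assignment: Car 27→Request R5, Car 58→Request R6, Car 12→Request R2, Car 63→Request R7, Car 91→Request R4 = $219.
Car 12's own top request is Request R2 ($61), but forcing Car 12→Request R2 and reassigning the rest optimally gives only $219 — worse by 3.

Car 12 receives Request R7.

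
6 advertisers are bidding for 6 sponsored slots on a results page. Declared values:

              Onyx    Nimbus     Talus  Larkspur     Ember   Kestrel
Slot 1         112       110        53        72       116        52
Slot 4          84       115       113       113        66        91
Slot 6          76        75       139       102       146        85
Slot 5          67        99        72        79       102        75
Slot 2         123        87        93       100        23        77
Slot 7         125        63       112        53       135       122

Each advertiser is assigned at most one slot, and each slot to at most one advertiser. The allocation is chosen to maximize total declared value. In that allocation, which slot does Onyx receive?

Optimal: Onyx→Slot 2 ($123), Nimbus→Slot 5 ($99), Talus→Slot 6 ($139), Larkspur→Slot 4 ($113), Ember→Slot 1 ($116), Kestrel→Slot 7 ($122) — total 123+99+139+113+116+122 = $712.
Swapping Larkspur↔Talus (Larkspur→Slot 6 $102, Talus→Slot 4 $113) loses 37.
Onyx's own top slot is Slot 7 ($125), but forcing Onyx→Slot 7 and reassigning the rest optimally gives only $670 — worse by 42.

Onyx receives Slot 2.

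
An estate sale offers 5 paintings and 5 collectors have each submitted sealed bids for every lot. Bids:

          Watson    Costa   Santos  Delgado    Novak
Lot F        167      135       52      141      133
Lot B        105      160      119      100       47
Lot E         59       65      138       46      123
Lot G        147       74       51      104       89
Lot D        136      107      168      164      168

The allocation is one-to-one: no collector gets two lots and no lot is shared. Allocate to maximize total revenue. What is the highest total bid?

Treat this as an assignment problem: match each collector to one lot.
Optimal: Watson→Lot G ($147), Costa→Lot B ($160), Santos→Lot E ($138), Delgado→Lot F ($141), Novak→Lot D ($168) — total 147+160+138+141+168 = $754.
Max-entry greedy (repeatedly take the single best remaining cell) gives $722, worse by 32.

Maximum total: $754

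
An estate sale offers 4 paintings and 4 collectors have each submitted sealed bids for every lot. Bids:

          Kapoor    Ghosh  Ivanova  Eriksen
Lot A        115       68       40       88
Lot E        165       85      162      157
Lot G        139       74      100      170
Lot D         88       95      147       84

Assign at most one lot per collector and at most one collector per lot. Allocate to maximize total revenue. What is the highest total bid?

Max total: $550

Treat this as an assignment problem: match each collector to one lot.
Optimal: Kapoor→Lot E ($165), Ghosh→Lot A ($68), Ivanova→Lot D ($147), Eriksen→Lot G ($170) — total 165+68+147+170 = $550.
Row-greedy (each collector in turn takes its best remaining lot) gives $448, worse by 102.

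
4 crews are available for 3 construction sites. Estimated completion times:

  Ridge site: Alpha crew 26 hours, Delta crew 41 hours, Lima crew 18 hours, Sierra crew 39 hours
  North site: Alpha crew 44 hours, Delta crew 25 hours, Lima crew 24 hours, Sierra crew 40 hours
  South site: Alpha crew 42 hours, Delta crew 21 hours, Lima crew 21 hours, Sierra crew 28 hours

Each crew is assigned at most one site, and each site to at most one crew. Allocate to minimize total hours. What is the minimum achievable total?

Minimum total: 71 hours

This is a one-to-one assignment (minimum-cost bipartite matching).
Optimal: Alpha crew→Ridge site (26 hours), Lima crew→North site (24 hours), Delta crew→South site (21 hours) — total 26+24+21 = 71 hours.
Min-entry greedy (repeatedly take the single cheapest remaining cell) gives 79 hours, worse by 8.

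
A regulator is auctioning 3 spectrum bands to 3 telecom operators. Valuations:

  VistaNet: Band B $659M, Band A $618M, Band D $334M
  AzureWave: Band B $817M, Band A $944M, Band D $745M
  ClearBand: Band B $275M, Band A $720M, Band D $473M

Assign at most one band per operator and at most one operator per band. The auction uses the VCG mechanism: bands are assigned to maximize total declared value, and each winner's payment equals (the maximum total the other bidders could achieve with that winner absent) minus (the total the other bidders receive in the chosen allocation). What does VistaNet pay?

VistaNet pays $72M.

Efficient allocation: VistaNet→Band B ($659M), AzureWave→Band D ($745M), ClearBand→Band A ($720M); total welfare W = $2124M.
VistaNet receives Band B at value $659M, so the others get W − 659 = $1465M.
Without VistaNet: best allocation of the remaining 2 bidders over all 3 bands is AzureWave→Band B ($817M), ClearBand→Band A ($720M), total $1537M.
VCG payment = (others' best without VistaNet) − (others' welfare with VistaNet) = 1537 − 1465 = $72M.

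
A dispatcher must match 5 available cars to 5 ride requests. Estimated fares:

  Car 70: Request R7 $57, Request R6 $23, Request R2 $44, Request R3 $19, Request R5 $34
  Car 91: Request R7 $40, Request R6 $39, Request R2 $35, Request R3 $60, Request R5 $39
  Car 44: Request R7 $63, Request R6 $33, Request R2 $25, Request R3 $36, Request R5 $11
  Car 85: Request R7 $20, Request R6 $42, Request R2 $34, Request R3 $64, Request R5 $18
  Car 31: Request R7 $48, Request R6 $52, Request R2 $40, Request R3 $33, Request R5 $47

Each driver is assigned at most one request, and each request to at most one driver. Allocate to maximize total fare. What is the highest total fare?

Optimal: Car 70→Request R2 ($44), Car 91→Request R5 ($39), Car 44→Request R7 ($63), Car 85→Request R3 ($64), Car 31→Request R6 ($52) — total 44+39+63+64+52 = $262.
Row-greedy (each driver in turn takes its best remaining request) gives $231, worse by 31.
Next-best assignment: Car 70→Request R2, Car 91→Request R6, Car 44→Request R7, Car 85→Request R3, Car 31→Request R5 = $257.

Maximum total: $262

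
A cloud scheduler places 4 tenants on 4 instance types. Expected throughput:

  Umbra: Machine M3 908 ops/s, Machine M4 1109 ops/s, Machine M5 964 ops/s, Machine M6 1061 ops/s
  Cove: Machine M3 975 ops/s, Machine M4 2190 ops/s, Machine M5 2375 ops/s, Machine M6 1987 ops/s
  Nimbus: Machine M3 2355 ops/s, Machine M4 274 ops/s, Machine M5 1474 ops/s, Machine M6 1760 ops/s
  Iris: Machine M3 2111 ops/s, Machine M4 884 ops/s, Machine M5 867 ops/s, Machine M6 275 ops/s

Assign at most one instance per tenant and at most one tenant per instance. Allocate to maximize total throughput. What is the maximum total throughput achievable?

Optimal: Umbra→Machine M4 (1109 ops/s), Cove→Machine M5 (2375 ops/s), Nimbus→Machine M6 (1760 ops/s), Iris→Machine M3 (2111 ops/s) — total 1109+2375+1760+2111 = 7355 ops/s.
Row-greedy (each tenant in turn takes its best remaining instance) gives 6114 ops/s, worse by 1241.
Next-best assignment: Umbra→Machine M5, Cove→Machine M4, Nimbus→Machine M6, Iris→Machine M3 = 7025 ops/s.
No other one-to-one assignment exceeds 7355 ops/s.

Maximum total: 7355 ops/s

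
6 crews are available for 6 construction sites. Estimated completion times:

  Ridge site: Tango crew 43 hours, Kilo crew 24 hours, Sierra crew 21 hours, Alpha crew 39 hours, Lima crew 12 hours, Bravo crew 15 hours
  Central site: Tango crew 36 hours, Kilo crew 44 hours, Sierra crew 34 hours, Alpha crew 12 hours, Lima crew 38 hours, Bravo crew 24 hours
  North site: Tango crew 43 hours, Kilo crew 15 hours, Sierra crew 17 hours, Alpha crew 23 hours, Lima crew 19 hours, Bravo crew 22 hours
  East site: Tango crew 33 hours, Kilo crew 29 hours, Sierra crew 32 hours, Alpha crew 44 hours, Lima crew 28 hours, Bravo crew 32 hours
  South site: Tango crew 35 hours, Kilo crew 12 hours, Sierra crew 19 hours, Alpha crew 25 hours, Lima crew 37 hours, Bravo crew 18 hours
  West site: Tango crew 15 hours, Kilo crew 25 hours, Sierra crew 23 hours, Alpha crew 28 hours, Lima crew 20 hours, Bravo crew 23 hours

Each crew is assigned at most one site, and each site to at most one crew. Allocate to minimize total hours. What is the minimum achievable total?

Min total: 99 hours

Optimal: Tango crew→West site (15 hours), Kilo crew→South site (12 hours), Sierra crew→North site (17 hours), Alpha crew→Central site (12 hours), Lima crew→East site (28 hours), Bravo crew→Ridge site (15 hours) — total 15+12+17+12+28+15 = 99 hours.
Column-greedy (each site in turn goes to its cheapest remaining crew) gives 104 hours, worse by 5.
Next-best assignment: Tango crew→West site, Kilo crew→South site, Sierra crew→North site, Alpha crew→Central site, Lima crew→Ridge site, Bravo crew→East site = 100 hours.
Swapping Bravo crew↔Kilo crew (Bravo crew→South site 18 hours, Kilo crew→Ridge site 24 hours) adds 15.
Checked against all permutations: 99 hours is optimal.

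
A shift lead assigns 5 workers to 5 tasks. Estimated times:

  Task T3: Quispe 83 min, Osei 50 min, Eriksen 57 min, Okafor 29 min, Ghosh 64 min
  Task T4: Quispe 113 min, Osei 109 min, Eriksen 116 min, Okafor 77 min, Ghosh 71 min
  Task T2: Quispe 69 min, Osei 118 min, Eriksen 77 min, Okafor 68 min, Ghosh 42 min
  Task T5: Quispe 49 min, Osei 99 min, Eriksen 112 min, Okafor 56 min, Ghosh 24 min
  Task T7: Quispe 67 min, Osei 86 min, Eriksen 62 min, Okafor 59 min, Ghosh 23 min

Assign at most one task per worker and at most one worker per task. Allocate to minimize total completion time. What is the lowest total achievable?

Optimal: Quispe→Task T5 (49 min), Osei→Task T3 (50 min), Eriksen→Task T2 (77 min), Okafor→Task T4 (77 min), Ghosh→Task T7 (23 min) — total 49+50+77+77+23 = 276 min.
Column-greedy (each task in turn goes to its cheapest remaining worker) gives 330 min, worse by 54.
Next-best assignment: Quispe→Task T5, Osei→Task T3, Eriksen→Task T7, Okafor→Task T4, Ghosh→Task T2 = 280 min.

Minimum total: 276 min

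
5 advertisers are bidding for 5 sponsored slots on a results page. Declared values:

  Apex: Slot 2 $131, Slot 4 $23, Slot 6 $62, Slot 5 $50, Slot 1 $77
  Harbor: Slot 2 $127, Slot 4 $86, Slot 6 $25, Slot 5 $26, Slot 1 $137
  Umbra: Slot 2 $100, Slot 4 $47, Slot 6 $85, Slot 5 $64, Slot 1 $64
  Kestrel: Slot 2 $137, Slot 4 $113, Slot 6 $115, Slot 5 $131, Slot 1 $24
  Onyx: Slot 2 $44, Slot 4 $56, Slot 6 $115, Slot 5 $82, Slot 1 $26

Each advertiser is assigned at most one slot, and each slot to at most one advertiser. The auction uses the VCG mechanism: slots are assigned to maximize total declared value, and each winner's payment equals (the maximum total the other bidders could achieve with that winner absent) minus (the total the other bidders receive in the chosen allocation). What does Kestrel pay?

Efficient allocation: Apex→Slot 2 ($131), Harbor→Slot 1 ($137), Umbra→Slot 4 ($47), Kestrel→Slot 5 ($131), Onyx→Slot 6 ($115); total welfare W = $561.
Kestrel receives Slot 5 at value $131, so the others get W − 131 = $430.
Without Kestrel: best allocation of the remaining 4 bidders over all 5 slots is Apex→Slot 2 ($131), Harbor→Slot 1 ($137), Umbra→Slot 5 ($64), Onyx→Slot 6 ($115), total $447.
VCG payment = (others' best without Kestrel) − (others' welfare with Kestrel) = 447 − 430 = $17.

Kestrel pays $17.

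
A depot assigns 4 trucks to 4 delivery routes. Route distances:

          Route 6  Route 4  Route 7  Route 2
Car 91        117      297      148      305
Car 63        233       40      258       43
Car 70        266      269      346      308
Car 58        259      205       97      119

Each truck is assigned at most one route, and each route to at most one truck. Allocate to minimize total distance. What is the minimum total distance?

Optimal: Car 91→Route 6 (117 km), Car 63→Route 2 (43 km), Car 70→Route 4 (269 km), Car 58→Route 7 (97 km) — total 117+43+269+97 = 526 km.
Column-greedy (each route in turn goes to its cheapest remaining truck) gives 562 km, worse by 36.
Next-best assignment: Car 91→Route 6, Car 63→Route 4, Car 70→Route 2, Car 58→Route 7 = 562 km.
Checked against all permutations: 526 km is optimal.

Minimum total: 526 km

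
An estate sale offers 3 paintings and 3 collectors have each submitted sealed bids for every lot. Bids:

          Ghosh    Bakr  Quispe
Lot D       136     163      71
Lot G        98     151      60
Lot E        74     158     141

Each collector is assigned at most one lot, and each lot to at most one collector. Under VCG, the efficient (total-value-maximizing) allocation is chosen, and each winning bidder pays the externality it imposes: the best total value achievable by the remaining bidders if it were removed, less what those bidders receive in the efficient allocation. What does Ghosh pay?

Ghosh pays $12.

Efficient allocation: Ghosh→Lot D ($136), Bakr→Lot G ($151), Quispe→Lot E ($141); total welfare W = $428.
Ghosh receives Lot D at value $136, so the others get W − 136 = $292.
Without Ghosh: best allocation of the remaining 2 bidders over all 3 lots is Bakr→Lot D ($163), Quispe→Lot E ($141), total $304.
VCG payment = (others' best without Ghosh) − (others' welfare with Ghosh) = 304 − 292 = $12.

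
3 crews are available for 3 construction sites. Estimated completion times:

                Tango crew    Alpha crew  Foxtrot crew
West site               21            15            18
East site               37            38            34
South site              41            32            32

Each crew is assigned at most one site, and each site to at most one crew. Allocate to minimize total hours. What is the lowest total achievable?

Optimal: Tango crew→East site (37 hours), Alpha crew→West site (15 hours), Foxtrot crew→South site (32 hours) — total 37+15+32 = 84 hours.
Row-greedy (each crew in turn takes its cheapest remaining site) gives 87 hours, worse by 3.
Next-best assignment: Tango crew→West site, Alpha crew→South site, Foxtrot crew→East site = 87 hours.

Min total: 84 hours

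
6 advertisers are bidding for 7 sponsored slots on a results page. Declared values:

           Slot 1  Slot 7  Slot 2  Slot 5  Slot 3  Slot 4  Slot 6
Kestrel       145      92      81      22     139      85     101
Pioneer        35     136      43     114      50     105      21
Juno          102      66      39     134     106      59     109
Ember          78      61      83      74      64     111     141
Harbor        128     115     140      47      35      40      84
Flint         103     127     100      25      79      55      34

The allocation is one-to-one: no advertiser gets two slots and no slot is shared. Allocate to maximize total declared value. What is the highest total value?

This is the linear assignment problem.
Optimal: Kestrel→Slot 3 ($139), Pioneer→Slot 7 ($136), Juno→Slot 5 ($134), Ember→Slot 6 ($141), Harbor→Slot 2 ($140), Flint→Slot 1 ($103) — total 139+136+134+141+140+103 = $793.
Swapping Kestrel↔Ember (Kestrel→Slot 6 $101, Ember→Slot 3 $64) loses 115.
No other one-to-one assignment exceeds $793.

Max total: $793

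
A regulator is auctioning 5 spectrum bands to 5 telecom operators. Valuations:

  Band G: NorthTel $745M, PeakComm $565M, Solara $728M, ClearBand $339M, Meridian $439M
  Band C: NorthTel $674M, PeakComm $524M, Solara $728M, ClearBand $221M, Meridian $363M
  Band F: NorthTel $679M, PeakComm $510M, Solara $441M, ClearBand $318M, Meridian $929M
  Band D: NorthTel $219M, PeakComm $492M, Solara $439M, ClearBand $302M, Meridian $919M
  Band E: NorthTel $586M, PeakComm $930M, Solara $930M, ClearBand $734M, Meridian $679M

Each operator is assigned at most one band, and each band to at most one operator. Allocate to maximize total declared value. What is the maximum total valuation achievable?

Optimal: NorthTel→Band G ($745M), PeakComm→Band E ($930M), Solara→Band C ($728M), ClearBand→Band F ($318M), Meridian→Band D ($919M) — total 745+930+728+318+919 = $3640M.
Column-greedy (each band in turn goes to its best remaining operator) gives $3628M, worse by 12.
Next-best assignment: NorthTel→Band G, PeakComm→Band F, Solara→Band C, ClearBand→Band E, Meridian→Band D = $3636M.
Swapping NorthTel↔ClearBand (NorthTel→Band F $679M, ClearBand→Band G $339M) loses 45.
Every other assignment is strictly worse.

Max total: $3640M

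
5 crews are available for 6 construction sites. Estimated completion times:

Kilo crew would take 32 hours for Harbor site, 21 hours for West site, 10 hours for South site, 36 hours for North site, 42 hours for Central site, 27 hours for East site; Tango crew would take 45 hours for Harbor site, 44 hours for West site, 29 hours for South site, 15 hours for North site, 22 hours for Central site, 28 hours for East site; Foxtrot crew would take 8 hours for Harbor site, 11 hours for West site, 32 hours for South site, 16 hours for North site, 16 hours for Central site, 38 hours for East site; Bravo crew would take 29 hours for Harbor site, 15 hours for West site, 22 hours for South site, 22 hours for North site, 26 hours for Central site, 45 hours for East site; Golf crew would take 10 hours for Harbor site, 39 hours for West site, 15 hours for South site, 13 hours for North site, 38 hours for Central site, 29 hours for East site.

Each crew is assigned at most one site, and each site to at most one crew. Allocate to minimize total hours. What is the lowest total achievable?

Optimal: Kilo crew→South site (10 hours), Tango crew→North site (15 hours), Foxtrot crew→Central site (16 hours), Bravo crew→West site (15 hours), Golf crew→Harbor site (10 hours) — total 10+15+16+15+10 = 66 hours.
Column-greedy (each site in turn goes to its cheapest remaining crew) gives 68 hours, worse by 2.
Swapping Golf crew↔Tango crew (Golf crew→North site 13 hours, Tango crew→Harbor site 45 hours) adds 33.
Checked against all permutations: 66 hours is optimal.

Min total: 66 hours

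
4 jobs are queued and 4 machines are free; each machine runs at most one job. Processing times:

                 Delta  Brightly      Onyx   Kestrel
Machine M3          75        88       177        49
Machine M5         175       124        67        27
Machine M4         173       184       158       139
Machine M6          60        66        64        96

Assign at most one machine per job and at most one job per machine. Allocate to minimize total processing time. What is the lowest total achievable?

Min total: 326 min

Optimal: Delta→Machine M3 (75 min), Brightly→Machine M6 (66 min), Onyx→Machine M4 (158 min), Kestrel→Machine M5 (27 min) — total 75+66+158+27 = 326 min.
Row-greedy (each job in turn takes its cheapest remaining machine) gives 354 min, worse by 28.
Every other assignment is strictly worse.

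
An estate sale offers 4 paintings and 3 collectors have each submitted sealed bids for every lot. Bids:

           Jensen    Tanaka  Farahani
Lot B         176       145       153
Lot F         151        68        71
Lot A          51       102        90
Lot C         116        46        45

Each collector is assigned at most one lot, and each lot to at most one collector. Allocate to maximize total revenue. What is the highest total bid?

Max total: $406

Optimal: Jensen→Lot F ($151), Tanaka→Lot A ($102), Farahani→Lot B ($153) — total 151+102+153 = $406.
Column-greedy (each lot in turn goes to its best remaining collector) gives $349, worse by 57.
Next-best assignment: Jensen→Lot F, Tanaka→Lot B, Farahani→Lot A = $386.
Swapping Tanaka↔Farahani (Tanaka→Lot B $145, Farahani→Lot A $90) loses 20.
Every other assignment is strictly worse.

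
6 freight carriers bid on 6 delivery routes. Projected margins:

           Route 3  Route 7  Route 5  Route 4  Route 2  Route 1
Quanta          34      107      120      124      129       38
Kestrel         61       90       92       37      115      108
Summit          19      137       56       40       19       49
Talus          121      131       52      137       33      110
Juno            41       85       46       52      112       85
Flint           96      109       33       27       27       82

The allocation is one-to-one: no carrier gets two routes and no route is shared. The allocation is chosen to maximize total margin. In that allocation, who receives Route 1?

This is the linear assignment problem.
Optimal: Quanta→Route 5 ($120k), Kestrel→Route 1 ($108k), Summit→Route 7 ($137k), Talus→Route 4 ($137k), Juno→Route 2 ($112k), Flint→Route 3 ($96k) — total 120+108+137+137+112+96 = $710k.
Row-greedy (each carrier in turn takes its best remaining route) gives $653k, worse by 57.
Next-best assignment: Quanta→Route 5, Kestrel→Route 2, Summit→Route 7, Talus→Route 4, Juno→Route 1, Flint→Route 3 = $690k.
Kestrel's own top route is Route 2 ($115k), but forcing Kestrel→Route 2 and reassigning the rest optimally gives only $690k — worse by 20.

Kestrel receives Route 1.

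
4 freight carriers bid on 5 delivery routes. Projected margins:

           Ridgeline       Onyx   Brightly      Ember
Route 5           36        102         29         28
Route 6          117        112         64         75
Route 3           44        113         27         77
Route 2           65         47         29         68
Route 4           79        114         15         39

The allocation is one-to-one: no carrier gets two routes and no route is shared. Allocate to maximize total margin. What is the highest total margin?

Optimal: Ridgeline→Route 6 ($117k), Onyx→Route 4 ($114k), Brightly→Route 5 ($29k), Ember→Route 3 ($77k) — total 117+114+29+77 = $337k.
Column-greedy (each route in turn goes to its best remaining carrier) gives $325k, worse by 12.
Swapping Onyx↔Brightly (Onyx→Route 5 $102k, Brightly→Route 4 $15k) loses 26.

Maximum total: $337k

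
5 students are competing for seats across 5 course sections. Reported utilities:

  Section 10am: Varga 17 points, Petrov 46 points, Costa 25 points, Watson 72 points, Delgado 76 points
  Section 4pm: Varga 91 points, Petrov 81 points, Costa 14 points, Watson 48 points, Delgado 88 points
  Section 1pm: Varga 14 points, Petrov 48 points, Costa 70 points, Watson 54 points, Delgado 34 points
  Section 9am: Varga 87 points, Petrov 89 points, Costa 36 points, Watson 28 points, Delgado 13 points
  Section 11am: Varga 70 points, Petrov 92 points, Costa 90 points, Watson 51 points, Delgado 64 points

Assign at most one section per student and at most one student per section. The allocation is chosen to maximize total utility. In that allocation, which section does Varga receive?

Varga receives Section 9am.

Optimal: Varga→Section 9am (87 points), Petrov→Section 11am (92 points), Costa→Section 1pm (70 points), Watson→Section 10am (72 points), Delgado→Section 4pm (88 points) — total 87+92+70+72+88 = 409 points.
Max-entry greedy (repeatedly take the single best remaining cell) gives 357 points, worse by 52.
Varga's own top section is Section 4pm (91 points), but forcing Varga→Section 4pm and reassigning the rest optimally gives only 400 points — worse by 9.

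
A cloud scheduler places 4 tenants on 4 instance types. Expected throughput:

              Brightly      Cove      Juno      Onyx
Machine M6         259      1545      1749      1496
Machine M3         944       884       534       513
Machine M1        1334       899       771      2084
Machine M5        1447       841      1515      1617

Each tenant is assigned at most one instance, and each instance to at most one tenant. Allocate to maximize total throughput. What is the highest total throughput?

Optimal: Brightly→Machine M5 (1447 ops/s), Cove→Machine M3 (884 ops/s), Juno→Machine M6 (1749 ops/s), Onyx→Machine M1 (2084 ops/s) — total 1447+884+1749+2084 = 6164 ops/s.
Row-greedy (each tenant in turn takes its best remaining instance) gives 4276 ops/s, worse by 1888.

Max total: 6164 ops/s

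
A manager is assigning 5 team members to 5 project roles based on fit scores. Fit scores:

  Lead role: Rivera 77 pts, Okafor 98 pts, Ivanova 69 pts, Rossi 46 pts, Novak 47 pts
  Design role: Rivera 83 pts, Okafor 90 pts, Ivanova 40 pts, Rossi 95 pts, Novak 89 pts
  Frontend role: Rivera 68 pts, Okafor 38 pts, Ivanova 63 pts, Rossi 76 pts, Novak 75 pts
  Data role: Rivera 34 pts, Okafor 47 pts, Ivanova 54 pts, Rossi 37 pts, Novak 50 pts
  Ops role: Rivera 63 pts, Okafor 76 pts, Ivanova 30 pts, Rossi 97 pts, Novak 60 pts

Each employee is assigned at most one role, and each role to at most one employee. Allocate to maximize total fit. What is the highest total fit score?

This is the linear assignment problem.
Optimal: Rivera→Design role (83 pts), Okafor→Lead role (98 pts), Ivanova→Data role (54 pts), Rossi→Ops role (97 pts), Novak→Frontend role (75 pts) — total 83+98+54+97+75 = 407 pts.
Column-greedy (each role in turn goes to its best remaining employee) gives 385 pts, worse by 22.
No other one-to-one assignment exceeds 407 pts.

Max total: 407 pts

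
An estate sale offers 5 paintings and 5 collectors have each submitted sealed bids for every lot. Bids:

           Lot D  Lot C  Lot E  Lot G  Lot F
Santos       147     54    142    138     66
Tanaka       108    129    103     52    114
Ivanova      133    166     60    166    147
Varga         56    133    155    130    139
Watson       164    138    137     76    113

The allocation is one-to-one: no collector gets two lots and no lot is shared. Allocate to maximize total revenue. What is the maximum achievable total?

Maximum total: $740

This is a one-to-one assignment (maximum-weight bipartite matching).
Optimal: Santos→Lot E ($142), Tanaka→Lot C ($129), Ivanova→Lot G ($166), Varga→Lot F ($139), Watson→Lot D ($164) — total 142+129+166+139+164 = $740.
Max-entry greedy (repeatedly take the single best remaining cell) gives $737, worse by 3.
Next-best assignment: Santos→Lot G, Tanaka→Lot F, Ivanova→Lot C, Varga→Lot E, Watson→Lot D = $737.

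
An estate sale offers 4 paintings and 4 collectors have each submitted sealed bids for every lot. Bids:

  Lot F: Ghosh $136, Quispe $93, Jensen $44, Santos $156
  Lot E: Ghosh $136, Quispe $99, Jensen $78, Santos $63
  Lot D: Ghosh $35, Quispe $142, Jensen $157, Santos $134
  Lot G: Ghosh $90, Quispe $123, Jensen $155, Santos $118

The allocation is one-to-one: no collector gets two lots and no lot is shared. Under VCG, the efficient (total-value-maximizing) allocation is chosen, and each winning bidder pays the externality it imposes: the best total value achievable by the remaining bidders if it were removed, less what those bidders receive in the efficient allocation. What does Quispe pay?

Efficient allocation: Ghosh→Lot E ($136), Quispe→Lot D ($142), Jensen→Lot G ($155), Santos→Lot F ($156); total welfare W = $589.
Quispe receives Lot D at value $142, so the others get W − 142 = $447.
Without Quispe: best allocation of the remaining 3 bidders over all 4 lots is Ghosh→Lot E ($136), Jensen→Lot D ($157), Santos→Lot F ($156), total $449.
VCG payment = (others' best without Quispe) − (others' welfare with Quispe) = 449 − 447 = $2.

Quispe pays $2.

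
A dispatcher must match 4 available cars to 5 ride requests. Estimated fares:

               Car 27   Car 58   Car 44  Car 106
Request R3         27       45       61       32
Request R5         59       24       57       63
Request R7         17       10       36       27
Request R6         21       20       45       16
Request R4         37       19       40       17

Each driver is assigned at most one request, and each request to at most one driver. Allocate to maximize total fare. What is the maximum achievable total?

Optimal: Car 27→Request R4 ($37), Car 58→Request R3 ($45), Car 44→Request R6 ($45), Car 106→Request R5 ($63) — total 37+45+45+63 = $190.
Row-greedy (each driver in turn takes its best remaining request) gives $176, worse by 14.
Next-best assignment: Car 27→Request R4, Car 58→Request R3, Car 44→Request R7, Car 106→Request R5 = $181.
Checked against all permutations: $190 is optimal.

Maximum total: $190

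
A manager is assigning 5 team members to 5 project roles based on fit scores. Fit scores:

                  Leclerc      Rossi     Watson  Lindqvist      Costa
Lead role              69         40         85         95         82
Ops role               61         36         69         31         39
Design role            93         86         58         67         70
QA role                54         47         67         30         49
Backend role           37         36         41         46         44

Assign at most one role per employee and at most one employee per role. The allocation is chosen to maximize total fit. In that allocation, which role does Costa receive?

Costa receives Backend role.

Optimal: Leclerc→Ops role (61 pts), Rossi→Design role (86 pts), Watson→QA role (67 pts), Lindqvist→Lead role (95 pts), Costa→Backend role (44 pts) — total 61+86+67+95+44 = 353 pts.
Row-greedy (each employee in turn takes its best remaining role) gives 310 pts, worse by 43.
Next-best assignment: Leclerc→Design role, Rossi→QA role, Watson→Ops role, Lindqvist→Lead role, Costa→Backend role = 348 pts.
Swapping Leclerc↔Watson (Leclerc→QA role 54 pts, Watson→Ops role 69 pts) loses 5.
Checked against all permutations: 353 pts is optimal.
Costa's own top role is Lead role (82 pts), but forcing Costa→Lead role and reassigning the rest optimally gives only 342 pts — worse by 11.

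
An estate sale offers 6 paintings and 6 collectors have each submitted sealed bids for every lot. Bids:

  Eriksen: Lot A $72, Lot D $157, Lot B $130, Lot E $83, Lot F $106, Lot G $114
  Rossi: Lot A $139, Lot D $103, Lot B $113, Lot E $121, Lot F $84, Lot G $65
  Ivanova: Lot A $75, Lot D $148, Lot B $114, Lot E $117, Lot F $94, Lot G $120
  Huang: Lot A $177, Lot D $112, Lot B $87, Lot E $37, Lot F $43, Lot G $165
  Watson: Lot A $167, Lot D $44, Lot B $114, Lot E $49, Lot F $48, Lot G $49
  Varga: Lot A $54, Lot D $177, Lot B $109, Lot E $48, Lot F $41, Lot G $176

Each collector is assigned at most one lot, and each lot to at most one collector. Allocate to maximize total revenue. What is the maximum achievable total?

Maximum total: $854

Optimal: Eriksen→Lot B ($130), Rossi→Lot E ($121), Ivanova→Lot F ($94), Huang→Lot G ($165), Watson→Lot A ($167), Varga→Lot D ($177) — total 130+121+94+165+167+177 = $854.
Max-entry greedy (repeatedly take the single best remaining cell) gives $773, worse by 81.
Swapping Varga↔Eriksen (Varga→Lot B $109, Eriksen→Lot D $157) loses 41.
Checked against all permutations: $854 is optimal.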